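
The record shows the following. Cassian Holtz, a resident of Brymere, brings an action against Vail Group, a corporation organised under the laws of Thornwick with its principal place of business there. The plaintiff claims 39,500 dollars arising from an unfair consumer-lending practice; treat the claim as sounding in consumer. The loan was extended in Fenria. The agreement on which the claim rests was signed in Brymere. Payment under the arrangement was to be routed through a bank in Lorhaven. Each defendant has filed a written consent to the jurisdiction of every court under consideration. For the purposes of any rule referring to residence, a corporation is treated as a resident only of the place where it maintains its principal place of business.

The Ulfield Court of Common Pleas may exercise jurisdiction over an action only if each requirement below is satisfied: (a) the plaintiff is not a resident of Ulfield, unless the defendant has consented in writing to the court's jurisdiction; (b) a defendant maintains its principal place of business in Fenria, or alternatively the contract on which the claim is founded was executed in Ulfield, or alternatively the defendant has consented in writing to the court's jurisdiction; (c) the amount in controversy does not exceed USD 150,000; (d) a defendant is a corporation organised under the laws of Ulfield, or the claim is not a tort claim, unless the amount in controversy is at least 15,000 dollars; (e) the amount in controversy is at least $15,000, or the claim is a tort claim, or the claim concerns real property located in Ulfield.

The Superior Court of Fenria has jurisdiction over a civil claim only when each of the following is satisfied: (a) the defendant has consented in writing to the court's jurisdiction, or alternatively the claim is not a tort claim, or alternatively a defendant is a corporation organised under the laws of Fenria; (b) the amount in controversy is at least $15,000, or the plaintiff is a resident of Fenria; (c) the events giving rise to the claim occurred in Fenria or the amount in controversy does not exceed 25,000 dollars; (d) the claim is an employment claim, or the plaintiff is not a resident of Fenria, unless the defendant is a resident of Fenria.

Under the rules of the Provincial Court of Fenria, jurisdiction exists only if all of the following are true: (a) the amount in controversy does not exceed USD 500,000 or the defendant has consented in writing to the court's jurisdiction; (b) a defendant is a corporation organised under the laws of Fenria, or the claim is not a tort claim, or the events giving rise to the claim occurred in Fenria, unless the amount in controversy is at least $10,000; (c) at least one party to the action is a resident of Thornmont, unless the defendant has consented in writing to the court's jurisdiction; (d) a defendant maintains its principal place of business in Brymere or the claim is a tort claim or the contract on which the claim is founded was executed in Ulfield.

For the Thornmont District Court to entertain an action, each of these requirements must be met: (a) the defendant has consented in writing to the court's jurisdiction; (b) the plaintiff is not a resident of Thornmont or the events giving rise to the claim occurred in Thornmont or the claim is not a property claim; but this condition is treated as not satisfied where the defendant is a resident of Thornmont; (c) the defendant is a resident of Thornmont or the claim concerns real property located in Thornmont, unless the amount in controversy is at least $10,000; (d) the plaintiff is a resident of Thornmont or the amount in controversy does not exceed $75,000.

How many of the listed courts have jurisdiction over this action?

The Ulfield Court of Common Pleas:
  (a) The plaintiff resides in Brymere, which is not Ulfield. Met.
  (b) Every defendant has filed written consent, so this disjunct is met. Met.
  (c) The amount in controversy is $39,500, within the USD 150,000 ceiling. Satisfied.
  (d) The claim is a consumer claim, not a tort claim, so this disjunct is met. Condition met.
  (e) The amount in controversy is 39,500 dollars, which meets the $15,000 floor, so one alternative holds. Met.
  → The court has jurisdiction.
The Superior Court of Fenria:
  (a) Every defendant has filed written consent, so one alternative holds. Condition met.
  (b) The amount in controversy is USD 39,500, which meets the 15,000 dollars floor, which satisfies one of the alternatives. Satisfied.
  (c) The operative events occurred in Fenria, which satisfies one of the alternatives. Satisfied.
  (d) The plaintiff resides in Brymere, which is not Fenria — that alternative is enough. Satisfied.
  → Jurisdiction lies.
The Provincial Court of Fenria:
  (a) The amount in controversy is $39,500, within the USD 500,000 ceiling, which satisfies one of the alternatives. Met.
  (b) The claim is a consumer claim, not a tort claim, so one alternative holds. Met.
  (c) No party resides in Thornmont. However, every defendant has filed written consent, so the 'unless' proviso supplies this condition. Met.
  (d) The corporate defendant(s) have their principal place of business in Thornwick, not Brymere; the claim is a consumer claim, not a tort claim; the contract was executed in Brymere, not Ulfield — every alternative fails. Not met.
  → No jurisdiction.
The Thornmont District Court:
  (a) Every defendant has filed written consent. Satisfied.
  (b) The plaintiff resides in Brymere, which is not Thornmont, so one alternative holds. The carve-out does not apply: the defendant resides in Thornwick, not Thornmont. Met.
  (c) The defendant resides in Thornwick, not Thornmont; the claim does not concern real property — every alternative fails. But the amount in controversy is $39,500, which meets the USD 10,000 floor, and the 'unless' clause therefore excuses the requirement. Satisfied.
  (d) The amount in controversy is USD 39,500, within the $75,000 ceiling, so this disjunct is met. Met.
  → Every requirement is satisfied — jurisdiction.
Courts with jurisdiction: the Ulfield Court of Common Pleas, the Superior Court of Fenria, the Thornmont District Court — 3 in total.

3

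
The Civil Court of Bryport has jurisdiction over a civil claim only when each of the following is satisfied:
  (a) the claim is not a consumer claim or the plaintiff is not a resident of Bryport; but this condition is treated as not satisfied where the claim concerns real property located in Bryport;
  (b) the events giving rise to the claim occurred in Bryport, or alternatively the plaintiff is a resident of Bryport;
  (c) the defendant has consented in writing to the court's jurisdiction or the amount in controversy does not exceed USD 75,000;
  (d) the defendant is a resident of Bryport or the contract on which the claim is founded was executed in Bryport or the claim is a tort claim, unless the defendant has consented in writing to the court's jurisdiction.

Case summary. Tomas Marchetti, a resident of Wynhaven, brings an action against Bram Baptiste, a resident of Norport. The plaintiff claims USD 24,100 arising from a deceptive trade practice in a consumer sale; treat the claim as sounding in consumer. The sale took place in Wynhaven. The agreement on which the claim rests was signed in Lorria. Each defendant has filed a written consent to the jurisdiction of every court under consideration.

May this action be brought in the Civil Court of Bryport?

No

The Civil Court of Bryport:
  (a) The plaintiff resides in Wynhaven, which is not Bryport, which satisfies one of the alternatives. The exception is not triggered, since the claim does not concern real property. Condition met.
  (b) The operative events occurred in Wynhaven, not Bryport; the plaintiff resides in Wynhaven, not Bryport — every alternative fails. Fails.
  (c) Every defendant has filed written consent, so one alternative holds. Satisfied.
  (d) The defendant resides in Norport, not Bryport; the contract was executed in Lorria, not Bryport; the claim is a consumer claim, not a tort claim — none of the alternatives is met. The proviso rescues it, though: every defendant has filed written consent. Satisfied.
  → At least one condition fails; no jurisdiction.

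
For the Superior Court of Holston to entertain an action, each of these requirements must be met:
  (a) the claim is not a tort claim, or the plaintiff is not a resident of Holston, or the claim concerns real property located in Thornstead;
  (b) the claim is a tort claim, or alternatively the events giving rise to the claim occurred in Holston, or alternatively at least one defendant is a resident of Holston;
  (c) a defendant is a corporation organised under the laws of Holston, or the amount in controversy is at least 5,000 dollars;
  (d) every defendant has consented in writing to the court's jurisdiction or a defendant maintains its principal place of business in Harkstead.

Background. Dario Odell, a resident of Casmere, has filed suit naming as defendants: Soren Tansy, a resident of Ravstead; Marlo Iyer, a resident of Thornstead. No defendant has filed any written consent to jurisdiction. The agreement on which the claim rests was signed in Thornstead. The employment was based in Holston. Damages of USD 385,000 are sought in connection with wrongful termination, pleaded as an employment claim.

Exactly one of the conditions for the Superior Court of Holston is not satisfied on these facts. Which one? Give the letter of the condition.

The Superior Court of Holston:
  (a) The claim is an employment claim, not a tort claim, so this disjunct is met. Met.
  (b) The operative events occurred in Holston, which satisfies one of the alternatives. Condition met.
  (c) The amount in controversy is $385,000, which meets the $5,000 floor, which satisfies one of the alternatives. Met.
  (d) No such written consent has been filed; no defendant is a corporation — none of the alternatives is met. Fails.
Only condition (d) fails.

(d)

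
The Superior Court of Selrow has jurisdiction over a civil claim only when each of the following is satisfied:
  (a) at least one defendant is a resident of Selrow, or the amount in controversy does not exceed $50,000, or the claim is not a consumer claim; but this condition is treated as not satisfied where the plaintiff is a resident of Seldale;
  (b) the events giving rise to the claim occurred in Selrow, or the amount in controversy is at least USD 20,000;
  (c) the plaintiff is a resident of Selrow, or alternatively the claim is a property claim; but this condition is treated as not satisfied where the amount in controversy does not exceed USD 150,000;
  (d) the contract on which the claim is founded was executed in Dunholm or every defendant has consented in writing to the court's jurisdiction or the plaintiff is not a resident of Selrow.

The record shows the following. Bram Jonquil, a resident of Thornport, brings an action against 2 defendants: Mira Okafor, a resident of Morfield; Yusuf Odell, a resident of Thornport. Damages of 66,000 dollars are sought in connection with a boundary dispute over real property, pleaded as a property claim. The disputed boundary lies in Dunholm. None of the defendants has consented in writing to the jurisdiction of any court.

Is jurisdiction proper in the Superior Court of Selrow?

The Superior Court of Selrow:
  (a) The claim is a property claim, not a consumer claim, which satisfies one of the alternatives. The exception is not triggered, since the plaintiff resides in Thornport, not Seldale. Met.
  (b) The amount in controversy is USD 66,000, which meets the 20,000 dollars floor, so one alternative holds. Satisfied.
  (c) The claim is a property claim, so one alternative holds. But the amount in controversy is USD 66,000, within the $150,000 ceiling, triggering the carve-out and defeating this condition. Condition not met.
  (d) The plaintiff resides in Thornport, which is not Selrow, so one alternative holds. Satisfied.
  → At least one condition fails; no jurisdiction.

No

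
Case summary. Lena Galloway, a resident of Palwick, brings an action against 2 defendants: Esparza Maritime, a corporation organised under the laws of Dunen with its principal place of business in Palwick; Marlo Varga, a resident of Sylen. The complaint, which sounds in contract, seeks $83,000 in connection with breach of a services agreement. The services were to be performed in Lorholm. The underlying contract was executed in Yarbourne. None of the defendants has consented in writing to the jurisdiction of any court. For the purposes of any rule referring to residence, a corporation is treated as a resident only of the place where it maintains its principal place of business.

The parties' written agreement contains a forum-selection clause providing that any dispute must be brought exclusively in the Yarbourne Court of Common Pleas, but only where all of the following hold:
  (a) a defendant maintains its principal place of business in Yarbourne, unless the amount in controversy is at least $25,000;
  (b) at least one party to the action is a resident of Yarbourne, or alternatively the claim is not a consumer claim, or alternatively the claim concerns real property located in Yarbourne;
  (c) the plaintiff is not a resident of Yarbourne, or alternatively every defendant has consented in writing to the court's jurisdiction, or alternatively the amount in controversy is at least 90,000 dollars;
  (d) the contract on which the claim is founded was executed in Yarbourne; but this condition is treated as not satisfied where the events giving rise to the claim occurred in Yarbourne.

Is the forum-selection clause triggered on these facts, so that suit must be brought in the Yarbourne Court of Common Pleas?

The Yarbourne Court of Common Pleas:
  (a) The corporate defendant(s) have their principal place of business in Palwick, not Yarbourne. But the amount in controversy is $83,000, which meets the $25,000 floor, and the 'unless' clause therefore excuses the requirement. Satisfied.
  (b) The claim is a contract claim, not a consumer claim — that alternative is enough. Satisfied.
  (c) The plaintiff resides in Palwick, which is not Yarbourne, so this disjunct is met. Condition met.
  (d) The contract was executed in Yarbourne. And the carve-out is inapplicable — the operative events occurred in Lorholm, not Yarbourne. Met.
  → Forum clause is triggered.

Yes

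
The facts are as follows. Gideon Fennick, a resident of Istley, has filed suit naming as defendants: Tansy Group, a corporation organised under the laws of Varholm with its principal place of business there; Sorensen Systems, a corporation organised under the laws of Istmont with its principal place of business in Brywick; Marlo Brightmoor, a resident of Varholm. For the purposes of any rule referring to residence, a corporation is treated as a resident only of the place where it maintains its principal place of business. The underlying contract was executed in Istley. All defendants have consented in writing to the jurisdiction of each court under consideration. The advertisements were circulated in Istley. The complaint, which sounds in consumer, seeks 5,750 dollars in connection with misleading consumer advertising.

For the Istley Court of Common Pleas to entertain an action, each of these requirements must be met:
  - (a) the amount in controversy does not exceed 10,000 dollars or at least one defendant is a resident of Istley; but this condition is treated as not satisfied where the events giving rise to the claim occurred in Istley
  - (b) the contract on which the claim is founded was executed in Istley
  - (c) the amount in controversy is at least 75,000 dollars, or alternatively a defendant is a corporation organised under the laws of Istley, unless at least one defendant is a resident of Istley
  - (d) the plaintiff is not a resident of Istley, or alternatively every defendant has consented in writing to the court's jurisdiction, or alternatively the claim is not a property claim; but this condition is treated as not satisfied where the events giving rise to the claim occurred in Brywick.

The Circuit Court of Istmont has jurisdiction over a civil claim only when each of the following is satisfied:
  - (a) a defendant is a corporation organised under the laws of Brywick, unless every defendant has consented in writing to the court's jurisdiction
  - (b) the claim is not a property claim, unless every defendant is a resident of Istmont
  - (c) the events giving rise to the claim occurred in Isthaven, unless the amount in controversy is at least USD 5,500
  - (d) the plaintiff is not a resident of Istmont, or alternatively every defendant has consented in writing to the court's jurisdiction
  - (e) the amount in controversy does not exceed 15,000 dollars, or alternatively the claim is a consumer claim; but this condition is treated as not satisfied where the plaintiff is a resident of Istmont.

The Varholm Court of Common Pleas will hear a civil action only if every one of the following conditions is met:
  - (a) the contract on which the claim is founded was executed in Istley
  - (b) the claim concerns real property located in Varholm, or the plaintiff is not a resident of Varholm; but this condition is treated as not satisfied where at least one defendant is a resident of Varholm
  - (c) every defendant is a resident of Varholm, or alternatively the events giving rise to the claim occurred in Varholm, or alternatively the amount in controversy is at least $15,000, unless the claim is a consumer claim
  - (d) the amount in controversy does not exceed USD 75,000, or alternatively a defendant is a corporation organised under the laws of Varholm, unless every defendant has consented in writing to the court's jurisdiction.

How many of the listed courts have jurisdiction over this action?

The Istley Court of Common Pleas:
  (a) The amount in controversy is $5,750, within the $10,000 ceiling, which satisfies one of the alternatives. However, the operative events occurred in Istley, which falls within the stated exception and so defeats the condition. Fails.
  (b) The contract was executed in Istley. Satisfied.
  (c) The amount in controversy is 5,750 dollars, below the $75,000 floor; the corporate defendant(s) are organised in Istmont, Varholm, not Istley — none of the alternatives is met. And no defendant resides in Istley (they reside in Varholm, Brywick, Varholm), so the proviso does not save it. Not met.
  (d) Every defendant has filed written consent, which satisfies one of the alternatives. And the carve-out is inapplicable — the operative events occurred in Istley, not Brywick. Condition met.
  → No jurisdiction.
The Circuit Court of Istmont:
  (a) The corporate defendant(s) are organised in Istmont, Varholm, not Brywick. But every defendant has filed written consent, and the 'unless' clause therefore excuses the requirement. Condition met.
  (b) The claim is a consumer claim, not a property claim. Satisfied.
  (c) The operative events occurred in Istley, not Isthaven. But the amount in controversy is USD 5,750, which meets the 5,500 dollars floor, and the 'unless' clause therefore excuses the requirement. Met.
  (d) The plaintiff resides in Istley, which is not Istmont — that alternative is enough. Condition met.
  (e) The amount in controversy is 5,750 dollars, within the $15,000 ceiling — that alternative is enough. The exception is not triggered, since the plaintiff resides in Istley, not Istmont. Satisfied.
  → The court has jurisdiction.
The Varholm Court of Common Pleas:
  (a) The contract was executed in Istley. Met.
  (b) The plaintiff resides in Istley, which is not Varholm, so this disjunct is met. But the carve-out bites: Tansy Group resides in Varholm. Fails.
  (c) The defendants reside as follows — Tansy Group in Varholm, Sorensen Systems in Brywick, Marlo Brightmoor in Varholm — not all in Varholm; the operative events occurred in Istley, not Varholm; the amount in controversy is 5,750 dollars, below the 15,000 dollars floor — every alternative fails. However, the claim is a consumer claim, so the 'unless' proviso supplies this condition. Condition met.
  (d) The amount in controversy is $5,750, within the 75,000 dollars ceiling, so this disjunct is met. Satisfied.
  → The court lacks jurisdiction.
Courts with jurisdiction: the Circuit Court of Istmont — 1 in total.

1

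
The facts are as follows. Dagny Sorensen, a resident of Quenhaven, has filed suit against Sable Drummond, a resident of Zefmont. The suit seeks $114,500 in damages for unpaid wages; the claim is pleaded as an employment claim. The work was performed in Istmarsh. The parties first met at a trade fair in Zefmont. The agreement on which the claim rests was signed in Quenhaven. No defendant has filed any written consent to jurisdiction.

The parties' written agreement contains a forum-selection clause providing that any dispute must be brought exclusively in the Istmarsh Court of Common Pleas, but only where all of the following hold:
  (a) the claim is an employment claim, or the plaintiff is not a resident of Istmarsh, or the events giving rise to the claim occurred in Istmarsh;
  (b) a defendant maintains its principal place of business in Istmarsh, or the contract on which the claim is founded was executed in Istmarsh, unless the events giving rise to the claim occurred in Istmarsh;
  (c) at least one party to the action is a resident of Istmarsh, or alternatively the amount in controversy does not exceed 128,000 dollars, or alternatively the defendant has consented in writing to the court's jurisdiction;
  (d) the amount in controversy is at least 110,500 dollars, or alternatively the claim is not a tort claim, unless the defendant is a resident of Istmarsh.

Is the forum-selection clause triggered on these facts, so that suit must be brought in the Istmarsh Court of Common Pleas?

The Istmarsh Court of Common Pleas:
  (a) The claim is an employment claim — that alternative is enough. Satisfied.
  (b) No defendant is a corporation; the contract was executed in Quenhaven, not Istmarsh — no alternative holds. However, the operative events occurred in Istmarsh, so the 'unless' proviso supplies this condition. Condition met.
  (c) The amount in controversy is USD 114,500, within the $128,000 ceiling, which satisfies one of the alternatives. Condition met.
  (d) The amount in controversy is 114,500 dollars, which meets the $110,500 floor, so one alternative holds. Satisfied.
  → The clause applies.

Yes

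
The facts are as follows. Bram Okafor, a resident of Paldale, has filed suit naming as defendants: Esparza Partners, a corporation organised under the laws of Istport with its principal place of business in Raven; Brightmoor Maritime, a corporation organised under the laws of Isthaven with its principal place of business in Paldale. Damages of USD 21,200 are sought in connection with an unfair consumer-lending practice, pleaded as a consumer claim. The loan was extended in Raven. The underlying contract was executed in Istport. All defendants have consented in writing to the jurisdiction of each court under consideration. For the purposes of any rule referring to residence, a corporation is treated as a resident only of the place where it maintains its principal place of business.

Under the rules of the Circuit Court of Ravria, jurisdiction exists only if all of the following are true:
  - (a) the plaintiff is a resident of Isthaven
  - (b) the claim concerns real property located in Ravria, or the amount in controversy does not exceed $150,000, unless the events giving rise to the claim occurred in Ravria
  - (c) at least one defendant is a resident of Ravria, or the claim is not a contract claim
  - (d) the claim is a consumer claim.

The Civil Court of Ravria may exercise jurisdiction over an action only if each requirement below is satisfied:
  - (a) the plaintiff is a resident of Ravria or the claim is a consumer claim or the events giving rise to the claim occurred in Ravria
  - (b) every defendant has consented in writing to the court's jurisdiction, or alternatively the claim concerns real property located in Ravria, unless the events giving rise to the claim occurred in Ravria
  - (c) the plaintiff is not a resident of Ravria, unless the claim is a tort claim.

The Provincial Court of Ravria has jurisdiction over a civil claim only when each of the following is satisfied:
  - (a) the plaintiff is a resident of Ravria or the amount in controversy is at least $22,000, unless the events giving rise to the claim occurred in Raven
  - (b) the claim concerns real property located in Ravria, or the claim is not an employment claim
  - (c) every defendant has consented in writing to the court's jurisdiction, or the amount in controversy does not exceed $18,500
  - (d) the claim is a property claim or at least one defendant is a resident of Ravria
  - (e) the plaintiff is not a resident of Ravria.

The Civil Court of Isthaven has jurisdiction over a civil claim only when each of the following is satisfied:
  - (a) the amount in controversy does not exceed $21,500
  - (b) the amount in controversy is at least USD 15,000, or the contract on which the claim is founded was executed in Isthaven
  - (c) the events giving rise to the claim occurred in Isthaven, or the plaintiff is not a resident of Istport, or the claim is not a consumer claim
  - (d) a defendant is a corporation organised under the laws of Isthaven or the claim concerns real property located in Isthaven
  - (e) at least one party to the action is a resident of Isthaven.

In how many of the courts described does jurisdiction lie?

1

The Circuit Court of Ravria:
  (a) The plaintiff resides in Paldale, not Isthaven. Not satisfied.
  (b) The amount in controversy is 21,200 dollars, within the $150,000 ceiling, so one alternative holds. Satisfied.
  (c) The claim is a consumer claim, not a contract claim, which satisfies one of the alternatives. Met.
  (d) The claim is a consumer claim. Condition met.
  → Not every requirement is met — no jurisdiction.
The Civil Court of Ravria:
  (a) The claim is a consumer claim — that alternative is enough. Satisfied.
  (b) Every defendant has filed written consent, which satisfies one of the alternatives. Met.
  (c) The plaintiff resides in Paldale, which is not Ravria. Condition met.
  → Jurisdiction lies.
The Provincial Court of Ravria:
  (a) The plaintiff resides in Paldale, not Ravria; the amount in controversy is USD 21,200, below the 22,000 dollars floor — every alternative fails. But the operative events occurred in Raven, and the 'unless' clause therefore excuses the requirement. Met.
  (b) The claim is a consumer claim, not an employment claim, so this disjunct is met. Condition met.
  (c) Every defendant has filed written consent, so one alternative holds. Met.
  (d) The claim is a consumer claim, not a property claim; no defendant resides in Ravria (they reside in Raven, Paldale) — no alternative holds. Condition not met.
  (e) The plaintiff resides in Paldale, which is not Ravria. Condition met.
  → At least one condition fails; no jurisdiction.
The Civil Court of Isthaven:
  (a) The amount in controversy is 21,200 dollars, within the USD 21,500 ceiling. Condition met.
  (b) The amount in controversy is $21,200, which meets the 15,000 dollars floor — that alternative is enough. Satisfied.
  (c) The plaintiff resides in Paldale, which is not Istport, so this disjunct is met. Met.
  (d) Brightmoor Maritime is organised under the laws of Isthaven — that alternative is enough. Satisfied.
  (e) No party resides in Isthaven. Not satisfied.
  → Not every requirement is met — no jurisdiction.
Courts with jurisdiction: the Civil Court of Ravria — 1 in total.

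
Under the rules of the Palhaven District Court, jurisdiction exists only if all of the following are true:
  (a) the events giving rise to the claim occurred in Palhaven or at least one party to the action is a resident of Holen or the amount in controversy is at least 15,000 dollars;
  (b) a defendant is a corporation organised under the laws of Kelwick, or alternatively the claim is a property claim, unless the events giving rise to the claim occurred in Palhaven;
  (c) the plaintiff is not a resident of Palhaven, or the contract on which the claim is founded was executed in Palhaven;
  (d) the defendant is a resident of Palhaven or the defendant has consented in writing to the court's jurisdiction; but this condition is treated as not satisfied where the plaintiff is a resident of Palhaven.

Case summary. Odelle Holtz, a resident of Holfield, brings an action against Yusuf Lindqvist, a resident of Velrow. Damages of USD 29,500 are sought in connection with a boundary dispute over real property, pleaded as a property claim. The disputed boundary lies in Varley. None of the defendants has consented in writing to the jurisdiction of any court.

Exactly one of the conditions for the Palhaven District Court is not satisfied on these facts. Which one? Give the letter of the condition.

The Palhaven District Court:
  (a) The amount in controversy is 29,500 dollars, which meets the USD 15,000 floor — that alternative is enough. Satisfied.
  (b) The claim is a property claim, which satisfies one of the alternatives. Met.
  (c) The plaintiff resides in Holfield, which is not Palhaven — that alternative is enough. Satisfied.
  (d) The defendant resides in Velrow, not Palhaven; no such written consent has been filed — every alternative fails. Not met.
Only condition (d) fails.

(d)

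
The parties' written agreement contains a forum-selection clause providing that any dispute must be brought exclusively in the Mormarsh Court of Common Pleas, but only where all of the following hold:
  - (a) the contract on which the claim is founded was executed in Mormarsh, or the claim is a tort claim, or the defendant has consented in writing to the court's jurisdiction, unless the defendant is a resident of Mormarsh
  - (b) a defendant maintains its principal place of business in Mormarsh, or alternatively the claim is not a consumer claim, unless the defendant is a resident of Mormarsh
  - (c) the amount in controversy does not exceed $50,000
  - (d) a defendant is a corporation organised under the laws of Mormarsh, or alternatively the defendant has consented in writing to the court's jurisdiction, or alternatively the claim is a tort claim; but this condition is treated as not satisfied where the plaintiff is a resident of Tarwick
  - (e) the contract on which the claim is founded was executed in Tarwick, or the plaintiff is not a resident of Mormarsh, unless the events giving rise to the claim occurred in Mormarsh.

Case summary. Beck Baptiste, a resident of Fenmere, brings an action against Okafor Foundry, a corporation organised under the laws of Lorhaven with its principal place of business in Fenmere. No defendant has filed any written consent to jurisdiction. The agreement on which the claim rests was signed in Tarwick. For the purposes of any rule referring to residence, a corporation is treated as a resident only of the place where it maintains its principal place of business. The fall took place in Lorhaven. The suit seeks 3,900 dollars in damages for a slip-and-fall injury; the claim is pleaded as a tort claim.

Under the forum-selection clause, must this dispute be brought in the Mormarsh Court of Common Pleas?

Yes

The Mormarsh Court of Common Pleas:
  (a) The claim is a tort claim, so this disjunct is met. Condition met.
  (b) The claim is a tort claim, not a consumer claim, so one alternative holds. Met.
  (c) The amount in controversy is $3,900, within the USD 50,000 ceiling. Satisfied.
  (d) The claim is a tort claim, so one alternative holds. The carve-out does not apply: the plaintiff resides in Fenmere, not Tarwick. Satisfied.
  (e) The contract was executed in Tarwick, so one alternative holds. Met.
  → Forum clause is triggered.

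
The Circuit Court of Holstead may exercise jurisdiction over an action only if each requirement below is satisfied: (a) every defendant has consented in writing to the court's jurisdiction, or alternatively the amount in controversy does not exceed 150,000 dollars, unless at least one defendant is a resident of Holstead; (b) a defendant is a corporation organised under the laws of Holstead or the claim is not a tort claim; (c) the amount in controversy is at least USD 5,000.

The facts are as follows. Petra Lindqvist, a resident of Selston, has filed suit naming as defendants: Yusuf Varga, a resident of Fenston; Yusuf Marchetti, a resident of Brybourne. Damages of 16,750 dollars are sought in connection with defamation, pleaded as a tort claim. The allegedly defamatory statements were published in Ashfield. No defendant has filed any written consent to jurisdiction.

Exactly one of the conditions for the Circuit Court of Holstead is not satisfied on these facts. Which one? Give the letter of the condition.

The Circuit Court of Holstead:
  (a) The amount in controversy is 16,750 dollars, within the 150,000 dollars ceiling — that alternative is enough. Satisfied.
  (b) No defendant is a corporation; the claim is a tort claim — every alternative fails. Not satisfied.
  (c) The amount in controversy is 16,750 dollars, which meets the $5,000 floor. Satisfied.
Only condition (b) fails.

(b)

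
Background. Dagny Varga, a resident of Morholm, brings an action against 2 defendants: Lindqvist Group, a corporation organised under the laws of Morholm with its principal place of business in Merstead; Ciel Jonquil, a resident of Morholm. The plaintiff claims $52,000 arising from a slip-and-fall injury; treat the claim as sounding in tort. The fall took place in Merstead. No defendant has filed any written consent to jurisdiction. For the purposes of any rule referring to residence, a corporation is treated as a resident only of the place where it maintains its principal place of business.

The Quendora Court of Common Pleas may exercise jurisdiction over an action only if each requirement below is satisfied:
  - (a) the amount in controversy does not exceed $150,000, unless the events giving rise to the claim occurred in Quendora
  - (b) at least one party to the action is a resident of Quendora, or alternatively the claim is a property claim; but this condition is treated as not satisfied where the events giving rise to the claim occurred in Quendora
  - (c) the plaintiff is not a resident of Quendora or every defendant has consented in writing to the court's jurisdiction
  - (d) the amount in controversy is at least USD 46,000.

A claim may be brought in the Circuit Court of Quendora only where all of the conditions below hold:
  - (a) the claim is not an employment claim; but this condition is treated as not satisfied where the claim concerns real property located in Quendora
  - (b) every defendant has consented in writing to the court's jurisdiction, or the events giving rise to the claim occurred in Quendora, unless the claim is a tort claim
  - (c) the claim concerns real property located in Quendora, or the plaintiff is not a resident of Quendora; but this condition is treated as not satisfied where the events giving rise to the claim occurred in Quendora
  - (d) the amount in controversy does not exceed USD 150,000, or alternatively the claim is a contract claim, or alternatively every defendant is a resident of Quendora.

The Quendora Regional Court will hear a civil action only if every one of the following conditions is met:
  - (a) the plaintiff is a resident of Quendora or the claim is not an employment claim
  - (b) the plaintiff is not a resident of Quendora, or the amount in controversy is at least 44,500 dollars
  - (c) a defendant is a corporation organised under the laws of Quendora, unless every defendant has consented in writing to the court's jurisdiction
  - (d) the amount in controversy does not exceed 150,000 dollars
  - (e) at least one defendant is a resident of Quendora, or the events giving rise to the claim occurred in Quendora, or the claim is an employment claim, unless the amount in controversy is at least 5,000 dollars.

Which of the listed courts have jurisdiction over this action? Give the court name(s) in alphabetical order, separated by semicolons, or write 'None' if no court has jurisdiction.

The Quendora Court of Common Pleas:
  (a) The amount in controversy is 52,000 dollars, within the $150,000 ceiling. Condition met.
  (b) No party resides in Quendora; the claim is a tort claim, not a property claim — every alternative fails. Condition not met.
  (c) The plaintiff resides in Morholm, which is not Quendora, so one alternative holds. Met.
  (d) The amount in controversy is $52,000, which meets the USD 46,000 floor. Condition met.
  → Not every requirement is met — no jurisdiction.
The Circuit Court of Quendora:
  (a) The claim is a tort claim, not an employment claim. The exception is not triggered, since the claim does not concern real property. Satisfied.
  (b) No such written consent has been filed; the operative events occurred in Merstead, not Quendora — none of the alternatives is met. The proviso rescues it, though: the claim is a tort claim. Met.
  (c) The plaintiff resides in Morholm, which is not Quendora, so one alternative holds. The exception is not triggered, since the operative events occurred in Merstead, not Quendora. Condition met.
  (d) The amount in controversy is $52,000, within the 150,000 dollars ceiling, so one alternative holds. Satisfied.
  → The court has jurisdiction.
The Quendora Regional Court:
  (a) The claim is a tort claim, not an employment claim, so this disjunct is met. Condition met.
  (b) The plaintiff resides in Morholm, which is not Quendora, so one alternative holds. Met.
  (c) The corporate defendant(s) are organised in Morholm, not Quendora. The proviso offers no rescue either, since no such written consent has been filed. Condition not met.
  (d) The amount in controversy is USD 52,000, within the $150,000 ceiling. Met.
  (e) No defendant resides in Quendora (they reside in Merstead, Morholm); the operative events occurred in Merstead, not Quendora; the claim is a tort claim, not an employment claim — every alternative fails. However, the amount in controversy is USD 52,000, which meets the USD 5,000 floor, so the 'unless' proviso supplies this condition. Satisfied.
  → No jurisdiction.

the Circuit Court of Quendora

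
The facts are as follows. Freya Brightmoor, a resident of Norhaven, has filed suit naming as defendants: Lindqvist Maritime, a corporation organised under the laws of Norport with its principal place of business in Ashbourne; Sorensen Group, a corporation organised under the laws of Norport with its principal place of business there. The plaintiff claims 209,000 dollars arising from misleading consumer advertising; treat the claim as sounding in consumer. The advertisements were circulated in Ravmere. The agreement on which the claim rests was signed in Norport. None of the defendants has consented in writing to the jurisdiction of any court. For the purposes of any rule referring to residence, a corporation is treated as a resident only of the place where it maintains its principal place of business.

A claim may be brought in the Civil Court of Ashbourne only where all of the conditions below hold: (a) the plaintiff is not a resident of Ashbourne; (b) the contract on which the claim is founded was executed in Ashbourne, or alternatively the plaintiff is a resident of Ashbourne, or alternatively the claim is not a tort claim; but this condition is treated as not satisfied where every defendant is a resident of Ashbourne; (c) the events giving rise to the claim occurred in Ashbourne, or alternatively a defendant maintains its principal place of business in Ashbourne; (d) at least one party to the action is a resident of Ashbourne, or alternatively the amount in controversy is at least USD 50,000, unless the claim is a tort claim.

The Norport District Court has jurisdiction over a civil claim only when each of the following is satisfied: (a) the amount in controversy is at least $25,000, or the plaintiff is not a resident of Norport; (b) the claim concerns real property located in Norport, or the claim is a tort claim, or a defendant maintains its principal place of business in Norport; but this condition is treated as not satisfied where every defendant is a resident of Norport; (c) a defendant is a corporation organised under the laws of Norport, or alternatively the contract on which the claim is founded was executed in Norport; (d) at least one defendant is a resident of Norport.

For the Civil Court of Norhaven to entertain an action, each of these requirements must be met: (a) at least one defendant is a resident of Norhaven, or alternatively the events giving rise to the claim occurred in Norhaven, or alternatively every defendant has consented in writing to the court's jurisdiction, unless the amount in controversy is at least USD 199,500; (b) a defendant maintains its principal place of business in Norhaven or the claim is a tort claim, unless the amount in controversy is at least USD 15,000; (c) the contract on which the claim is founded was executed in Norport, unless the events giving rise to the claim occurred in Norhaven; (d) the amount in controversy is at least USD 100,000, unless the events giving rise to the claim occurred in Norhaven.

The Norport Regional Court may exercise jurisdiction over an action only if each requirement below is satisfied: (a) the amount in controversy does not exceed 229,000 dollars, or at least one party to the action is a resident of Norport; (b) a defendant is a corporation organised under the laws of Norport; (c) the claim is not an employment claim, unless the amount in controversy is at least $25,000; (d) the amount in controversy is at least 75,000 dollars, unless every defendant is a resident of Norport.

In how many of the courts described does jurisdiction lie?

4

The Civil Court of Ashbourne:
  (a) The plaintiff resides in Norhaven, which is not Ashbourne. Condition met.
  (b) The claim is a consumer claim, not a tort claim — that alternative is enough. And the carve-out is inapplicable — the defendants reside as follows — Lindqvist Maritime in Ashbourne, Sorensen Group in Norport — not all in Ashbourne. Met.
  (c) Lindqvist Maritime has its principal place of business in Ashbourne — that alternative is enough. Satisfied.
  (d) Lindqvist Maritime resides in Ashbourne, so this disjunct is met. Met.
  → All conditions met; jurisdiction exists.
The Norport District Court:
  (a) The amount in controversy is $209,000, which meets the USD 25,000 floor, so one alternative holds. Condition met.
  (b) Sorensen Group has its principal place of business in Norport — that alternative is enough. And the carve-out is inapplicable — the defendants reside as follows — Lindqvist Maritime in Ashbourne, Sorensen Group in Norport — not all in Norport. Met.
  (c) Lindqvist Maritime is organised under the laws of Norport, which satisfies one of the alternatives. Satisfied.
  (d) Sorensen Group resides in Norport. Met.
  → The court has jurisdiction.
The Civil Court of Norhaven:
  (a) No defendant resides in Norhaven (they reside in Ashbourne, Norport); the operative events occurred in Ravmere, not Norhaven; no such written consent has been filed — no alternative holds. But the amount in controversy is 209,000 dollars, which meets the USD 199,500 floor, and the 'unless' clause therefore excuses the requirement. Met.
  (b) The corporate defendant(s) have their principal place of business in Ashbourne, Norport, not Norhaven; the claim is a consumer claim, not a tort claim — no alternative holds. However, the amount in controversy is USD 209,000, which meets the USD 15,000 floor, so the 'unless' proviso supplies this condition. Condition met.
  (c) The contract was executed in Norport. Met.
  (d) The amount in controversy is $209,000, which meets the 100,000 dollars floor. Satisfied.
  → The court has jurisdiction.
The Norport Regional Court:
  (a) The amount in controversy is $209,000, within the 229,000 dollars ceiling, so this disjunct is met. Met.
  (b) Lindqvist Maritime is organised under the laws of Norport. Met.
  (c) The claim is a consumer claim, not an employment claim. Satisfied.
  (d) The amount in controversy is USD 209,000, which meets the $75,000 floor. Met.
  → Every requirement is satisfied — jurisdiction.
Courts with jurisdiction: the Civil Court of Ashbourne, the Norport District Court, the Civil Court of Norhaven, the Norport Regional Court — 4 in total.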